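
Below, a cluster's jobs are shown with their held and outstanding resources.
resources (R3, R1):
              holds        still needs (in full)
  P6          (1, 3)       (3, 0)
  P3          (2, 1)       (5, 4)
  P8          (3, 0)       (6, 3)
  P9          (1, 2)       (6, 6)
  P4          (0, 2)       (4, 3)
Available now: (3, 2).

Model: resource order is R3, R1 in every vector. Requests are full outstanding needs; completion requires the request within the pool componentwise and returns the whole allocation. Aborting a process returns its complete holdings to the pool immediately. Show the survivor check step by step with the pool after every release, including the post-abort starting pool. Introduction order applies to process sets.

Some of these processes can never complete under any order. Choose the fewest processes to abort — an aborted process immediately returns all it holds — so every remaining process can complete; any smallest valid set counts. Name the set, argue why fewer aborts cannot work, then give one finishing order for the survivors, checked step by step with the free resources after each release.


Minimum abort set: P3.
Key observation: before aborting P3, P9 was permanently blocked — no order could ever run it; afterwards it completes at step 3.
Why nothing smaller works: aborting no one leaves the state deadlocked as given.
One survivor order: P6, P4, P9, P8. Step-by-step check (post-abort pool first):
  pool = (5, 3)
  P6: need (3, 0) fits (5, 3); releases (1, 3), pool now (6, 6)
  P4: need (4, 3) fits (6, 6); releases (0, 2), pool now (6, 8)
  P9: need (6, 6) fits (6, 8); releases (1, 2), pool now (7, 10)
  P8: need (6, 3) fits (7, 10); releases (3, 0), pool now (10, 10)


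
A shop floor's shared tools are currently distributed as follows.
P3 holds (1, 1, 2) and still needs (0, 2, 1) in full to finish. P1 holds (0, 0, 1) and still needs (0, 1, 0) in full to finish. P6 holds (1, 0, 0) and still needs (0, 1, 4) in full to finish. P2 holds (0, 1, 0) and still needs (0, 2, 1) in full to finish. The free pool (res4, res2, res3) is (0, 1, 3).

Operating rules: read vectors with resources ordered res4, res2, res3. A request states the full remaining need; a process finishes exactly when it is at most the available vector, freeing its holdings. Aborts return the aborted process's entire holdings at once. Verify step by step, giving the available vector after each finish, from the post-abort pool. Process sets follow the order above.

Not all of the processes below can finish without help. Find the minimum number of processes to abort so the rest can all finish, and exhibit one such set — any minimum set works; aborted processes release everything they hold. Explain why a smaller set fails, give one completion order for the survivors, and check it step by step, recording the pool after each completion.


Abort P3.
Key observation: no ordering could ever have run P2 before the abort of P3; with (1, 1, 2) back in the pool it fits at step 1.
No smaller set exists: with zero aborts the deadlock remains.
The survivors complete as P2, P6, P1. Verifying each step (starting from the post-abort pool):
  pool = (1, 2, 5)
  P2 needs (0, 2, 1) <= (1, 2, 5) -> finishes; pool += (0, 1, 0) = (1, 3, 5)
  P6 needs (0, 1, 4) <= (1, 3, 5) -> finishes; pool += (1, 0, 0) = (2, 3, 5)
  P1 needs (0, 1, 0) <= (2, 3, 5) -> finishes; pool += (0, 0, 1) = (2, 3, 6)


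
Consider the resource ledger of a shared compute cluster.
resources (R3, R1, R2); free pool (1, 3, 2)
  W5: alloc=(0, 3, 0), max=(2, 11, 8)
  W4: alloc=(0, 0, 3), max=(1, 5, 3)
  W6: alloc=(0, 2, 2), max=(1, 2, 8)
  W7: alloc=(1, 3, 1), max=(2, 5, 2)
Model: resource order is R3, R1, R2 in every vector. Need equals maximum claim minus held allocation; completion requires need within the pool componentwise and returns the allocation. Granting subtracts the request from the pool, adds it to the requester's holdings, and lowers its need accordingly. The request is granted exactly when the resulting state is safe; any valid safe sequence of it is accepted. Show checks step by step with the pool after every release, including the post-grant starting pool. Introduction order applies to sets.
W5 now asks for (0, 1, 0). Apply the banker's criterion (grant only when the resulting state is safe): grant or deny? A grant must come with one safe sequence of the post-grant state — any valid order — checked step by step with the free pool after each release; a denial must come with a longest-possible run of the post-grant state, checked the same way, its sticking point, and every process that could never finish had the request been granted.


GRANT — the state after the grant stays safe, e.g. via W7, W4, W6, W5.
Key observation: the transfer keeps a workable pool ((1, 2, 2)); W7 starts the safe sequence.
Step-by-step check of the post-grant state:
  pool = (1, 2, 2)
  run W7 (needs (1, 2, 1), free (1, 2, 2)); after release of (1, 3, 1) the pool is (2, 5, 3)
  run W4 (needs (1, 5, 0), free (2, 5, 3)); after release of (0, 0, 3) the pool is (2, 5, 6)
  run W6 (needs (1, 0, 6), free (2, 5, 6)); after release of (0, 2, 2) the pool is (2, 7, 8)
  run W5 (needs (2, 7, 8), free (2, 7, 8)); after release of (0, 4, 0) the pool is (2, 11, 8)


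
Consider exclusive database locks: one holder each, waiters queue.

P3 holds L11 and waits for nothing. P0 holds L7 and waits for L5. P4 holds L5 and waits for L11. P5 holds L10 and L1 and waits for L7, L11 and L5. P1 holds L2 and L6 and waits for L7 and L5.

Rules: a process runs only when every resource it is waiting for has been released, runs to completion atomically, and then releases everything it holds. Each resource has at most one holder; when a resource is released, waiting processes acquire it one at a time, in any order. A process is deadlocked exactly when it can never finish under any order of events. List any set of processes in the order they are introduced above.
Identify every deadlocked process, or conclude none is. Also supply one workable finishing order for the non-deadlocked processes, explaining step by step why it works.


No process is deadlocked.
Key observation: the wait graph is acyclic; completion cascades from the unblocked processes through everyone else.
One completion order for the rest: P3, P4, P0, P5, P1.
Verifying each step:
  P3 waits on nothing -> runs at once and releases L11
  P4: everything it awaited (L11) is free; runs, freeing L5
  P0: everything it awaited (L5) is free; runs, freeing L7
  P5: everything it awaited (L7, L11 and L5) is free; runs, freeing L10 and L1
  P1: everything it awaited (L7 and L5) is free; runs, freeing L2 and L6


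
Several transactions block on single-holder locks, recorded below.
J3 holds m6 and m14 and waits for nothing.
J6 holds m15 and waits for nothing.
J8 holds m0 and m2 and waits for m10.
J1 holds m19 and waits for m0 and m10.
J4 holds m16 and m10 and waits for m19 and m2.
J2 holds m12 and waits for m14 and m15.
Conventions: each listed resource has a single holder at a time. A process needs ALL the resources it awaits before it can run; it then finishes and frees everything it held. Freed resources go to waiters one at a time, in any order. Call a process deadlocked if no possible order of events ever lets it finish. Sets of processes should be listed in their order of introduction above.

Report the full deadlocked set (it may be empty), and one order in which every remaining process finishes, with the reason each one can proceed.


The deadlocked set is J8, J1 and J4.
Key observation: nobody on the ring J8 -> J4 -> J8 can start until another member finishes, which never happens; J1 is caught in further circular waits.
The rest can finish in the order J3, J6, J2.
Walking it through:
  run J3 (it waits on nothing); releases m6 and m14
  run J6 (it waits on nothing); releases m15
  run J2 (all its waits — m14 and m15 — are resolved); releases m12


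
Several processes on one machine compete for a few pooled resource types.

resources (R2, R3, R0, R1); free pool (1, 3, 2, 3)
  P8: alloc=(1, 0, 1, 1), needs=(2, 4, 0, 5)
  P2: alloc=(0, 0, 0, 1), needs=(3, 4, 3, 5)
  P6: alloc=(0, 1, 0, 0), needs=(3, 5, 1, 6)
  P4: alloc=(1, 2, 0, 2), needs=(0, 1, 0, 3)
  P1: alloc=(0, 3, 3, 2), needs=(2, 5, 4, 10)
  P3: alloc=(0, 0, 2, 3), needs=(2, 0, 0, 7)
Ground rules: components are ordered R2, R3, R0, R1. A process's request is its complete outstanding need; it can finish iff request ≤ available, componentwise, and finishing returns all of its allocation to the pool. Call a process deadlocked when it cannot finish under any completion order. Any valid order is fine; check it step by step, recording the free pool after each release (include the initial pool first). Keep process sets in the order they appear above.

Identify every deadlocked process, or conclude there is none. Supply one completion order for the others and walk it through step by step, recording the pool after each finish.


Nothing here is deadlocked.
Key observation: there is always a runnable process — P4 first — so the state unwinds completely.
The rest can finish in the order P4, P8, P6, P2, P3, P1. Step-by-step check:
  pool = (1, 3, 2, 3)
  P4: need (0, 1, 0, 3) fits (1, 3, 2, 3); releases (1, 2, 0, 2), pool now (2, 5, 2, 5)
  P8: need (2, 4, 0, 5) fits (2, 5, 2, 5); releases (1, 0, 1, 1), pool now (3, 5, 3, 6)
  P6: need (3, 5, 1, 6) fits (3, 5, 3, 6); releases (0, 1, 0, 0), pool now (3, 6, 3, 6)
  P2: need (3, 4, 3, 5) fits (3, 6, 3, 6); releases (0, 0, 0, 1), pool now (3, 6, 3, 7)
  P3: need (2, 0, 0, 7) fits (3, 6, 3, 7); releases (0, 0, 2, 3), pool now (3, 6, 5, 10)
  P1: need (2, 5, 4, 10) fits (3, 6, 5, 10); releases (0, 3, 3, 2), pool now (3, 9, 8, 12)


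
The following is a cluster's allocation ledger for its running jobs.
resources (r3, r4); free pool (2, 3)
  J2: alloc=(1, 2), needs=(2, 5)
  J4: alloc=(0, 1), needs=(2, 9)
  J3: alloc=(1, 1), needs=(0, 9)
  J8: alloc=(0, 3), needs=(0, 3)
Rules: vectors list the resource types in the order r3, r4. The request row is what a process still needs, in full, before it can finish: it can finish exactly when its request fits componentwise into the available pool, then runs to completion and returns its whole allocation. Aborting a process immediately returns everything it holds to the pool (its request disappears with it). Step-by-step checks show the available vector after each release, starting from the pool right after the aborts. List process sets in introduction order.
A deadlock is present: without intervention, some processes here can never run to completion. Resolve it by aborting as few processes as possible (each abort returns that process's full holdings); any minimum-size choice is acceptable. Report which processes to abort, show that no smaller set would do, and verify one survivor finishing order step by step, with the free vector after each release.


Minimum abort set: J4.
Key observation: aborting J4 returns (0, 1), and J3 — hopeless before — runs at step 3 with the returned capacity in the pool.
No smaller set exists: with zero aborts the deadlock remains.
Survivors finish in the order: J8, J2, J3. Verifying each step (pool after the aborts first):
  pool = (2, 4)
  run J8 (needs (0, 3), free (2, 4)); after release of (0, 3) the pool is (2, 7)
  run J2 (needs (2, 5), free (2, 7)); after release of (1, 2) the pool is (3, 9)
  run J3 (needs (0, 9), free (3, 9)); after release of (1, 1) the pool is (4, 10)


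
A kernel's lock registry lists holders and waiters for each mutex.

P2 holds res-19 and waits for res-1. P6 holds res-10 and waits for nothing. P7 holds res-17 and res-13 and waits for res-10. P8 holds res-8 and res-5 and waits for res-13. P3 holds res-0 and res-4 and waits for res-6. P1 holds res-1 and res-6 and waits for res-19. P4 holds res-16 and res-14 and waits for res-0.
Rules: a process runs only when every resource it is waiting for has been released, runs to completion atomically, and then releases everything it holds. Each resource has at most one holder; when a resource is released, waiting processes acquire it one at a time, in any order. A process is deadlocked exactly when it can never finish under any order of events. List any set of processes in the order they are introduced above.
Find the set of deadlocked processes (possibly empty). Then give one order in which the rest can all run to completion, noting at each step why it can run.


Deadlocked: P2, P3, P1 and P4.
Key observation: along P2 -> P1 -> P2, each member waits on what the next one holds — a deadlock; P3 and P4 wait into the deadlock from upstream.
One completion order for the rest: P6, P7, P8.
Step-by-step check:
  P6 waits on nothing -> runs at once and releases res-10
  P7: everything it awaited (res-10) is free; runs, freeing res-17 and res-13
  P8: everything it awaited (res-13) is free; runs, freeing res-8 and res-5


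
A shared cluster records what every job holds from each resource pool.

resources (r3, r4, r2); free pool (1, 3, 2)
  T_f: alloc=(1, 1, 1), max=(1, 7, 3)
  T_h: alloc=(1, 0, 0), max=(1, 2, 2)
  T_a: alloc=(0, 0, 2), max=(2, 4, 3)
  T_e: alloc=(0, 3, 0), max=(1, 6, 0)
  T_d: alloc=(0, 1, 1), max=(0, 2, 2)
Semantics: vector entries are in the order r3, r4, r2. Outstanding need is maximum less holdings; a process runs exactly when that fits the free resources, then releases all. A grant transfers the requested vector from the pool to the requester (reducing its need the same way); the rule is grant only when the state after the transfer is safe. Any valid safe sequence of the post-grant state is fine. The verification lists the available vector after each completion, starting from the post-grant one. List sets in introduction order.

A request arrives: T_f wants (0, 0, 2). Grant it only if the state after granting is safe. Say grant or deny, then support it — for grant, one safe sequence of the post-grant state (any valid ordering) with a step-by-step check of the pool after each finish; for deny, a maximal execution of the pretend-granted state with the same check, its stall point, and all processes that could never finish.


GRANT — the state after the grant stays safe, e.g. via T_e, T_f, T_a, T_h, T_d.
Key observation: (1, 3, 0) free after granting still covers T_e first, and each release covers the next.
Check on the post-grant state, step by step:
  pool = (1, 3, 0)
  run T_e (needs (1, 3, 0), free (1, 3, 0)); after release of (0, 3, 0) the pool is (1, 6, 0)
  run T_f (needs (0, 6, 0), free (1, 6, 0)); after release of (1, 1, 3) the pool is (2, 7, 3)
  run T_a (needs (2, 4, 1), free (2, 7, 3)); after release of (0, 0, 2) the pool is (2, 7, 5)
  run T_h (needs (0, 2, 2), free (2, 7, 5)); after release of (1, 0, 0) the pool is (3, 7, 5)
  run T_d (needs (0, 1, 1), free (3, 7, 5)); after release of (0, 1, 1) the pool is (3, 8, 6)


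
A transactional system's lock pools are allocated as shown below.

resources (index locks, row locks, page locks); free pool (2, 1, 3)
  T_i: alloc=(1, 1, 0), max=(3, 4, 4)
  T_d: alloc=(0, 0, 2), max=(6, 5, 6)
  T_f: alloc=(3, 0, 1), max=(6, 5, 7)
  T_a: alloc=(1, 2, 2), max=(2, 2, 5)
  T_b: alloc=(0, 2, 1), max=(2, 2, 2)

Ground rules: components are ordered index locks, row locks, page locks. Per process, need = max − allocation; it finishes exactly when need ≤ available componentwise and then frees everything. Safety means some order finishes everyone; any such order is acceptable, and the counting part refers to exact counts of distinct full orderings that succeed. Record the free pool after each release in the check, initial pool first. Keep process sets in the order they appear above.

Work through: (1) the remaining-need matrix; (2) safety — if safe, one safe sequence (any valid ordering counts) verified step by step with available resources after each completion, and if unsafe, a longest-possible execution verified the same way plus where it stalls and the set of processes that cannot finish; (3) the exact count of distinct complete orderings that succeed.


(1) Outstanding need per process (order index locks, row locks, page locks):
  T_i: (2, 3, 4)
  T_d: (6, 5, 4)
  T_f: (3, 5, 6)
  T_a: (1, 0, 3)
  T_b: (2, 0, 1)
(2) The state is SAFE; one workable sequence: T_b, T_a, T_i, T_f, T_d.
Key observation: reading the order forward, T_b is the first process whose need (2, 0, 1) meets the free pool (2, 1, 3) exactly on a resource it requests.
Verifying each step:
  pool = (2, 1, 3)
  run T_b (needs (2, 0, 1), free (2, 1, 3)); after release of (0, 2, 1) the pool is (2, 3, 4)
  run T_a (needs (1, 0, 3), free (2, 3, 4)); after release of (1, 2, 2) the pool is (3, 5, 6)
  run T_i (needs (2, 3, 4), free (3, 5, 6)); after release of (1, 1, 0) the pool is (4, 6, 6)
  run T_f (needs (3, 5, 6), free (4, 6, 6)); after release of (3, 0, 1) the pool is (7, 6, 7)
  run T_d (needs (6, 5, 4), free (7, 6, 7)); after release of (0, 0, 2) the pool is (7, 6, 9)
(3) Exactly 8 of the possible complete orderings are safe sequences.


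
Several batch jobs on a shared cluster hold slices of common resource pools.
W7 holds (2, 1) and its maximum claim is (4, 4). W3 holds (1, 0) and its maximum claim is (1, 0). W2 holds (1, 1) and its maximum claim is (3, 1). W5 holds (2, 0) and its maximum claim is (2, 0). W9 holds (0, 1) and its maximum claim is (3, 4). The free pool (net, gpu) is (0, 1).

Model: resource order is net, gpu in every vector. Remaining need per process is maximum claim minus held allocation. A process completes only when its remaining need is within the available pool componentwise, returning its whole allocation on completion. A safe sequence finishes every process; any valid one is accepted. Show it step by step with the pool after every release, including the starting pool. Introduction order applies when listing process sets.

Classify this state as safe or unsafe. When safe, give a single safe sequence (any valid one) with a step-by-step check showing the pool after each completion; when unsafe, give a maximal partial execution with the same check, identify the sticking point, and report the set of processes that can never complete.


The state is UNSAFE.
Key observation: gpu is the bottleneck — with W3, W5, W2 done the pool holds (4, 2), short of every remaining need.
The run W3, W5, W2 cannot be extended any further. Verifying each step:
  pool = (0, 1)
  run W3 (needs (0, 0), free (0, 1)); after release of (1, 0) the pool is (1, 1)
  run W5 (needs (0, 0), free (1, 1)); after release of (2, 0) the pool is (3, 1)
  run W2 (needs (2, 0), free (3, 1)); after release of (1, 1) the pool is (4, 2)
  blocked: W7 wants (2, 3), pool (4, 2) — not enough gpu
  blocked: W9 wants (3, 3), pool (4, 2) — not enough gpu
Permanently blocked: W7 and W9.


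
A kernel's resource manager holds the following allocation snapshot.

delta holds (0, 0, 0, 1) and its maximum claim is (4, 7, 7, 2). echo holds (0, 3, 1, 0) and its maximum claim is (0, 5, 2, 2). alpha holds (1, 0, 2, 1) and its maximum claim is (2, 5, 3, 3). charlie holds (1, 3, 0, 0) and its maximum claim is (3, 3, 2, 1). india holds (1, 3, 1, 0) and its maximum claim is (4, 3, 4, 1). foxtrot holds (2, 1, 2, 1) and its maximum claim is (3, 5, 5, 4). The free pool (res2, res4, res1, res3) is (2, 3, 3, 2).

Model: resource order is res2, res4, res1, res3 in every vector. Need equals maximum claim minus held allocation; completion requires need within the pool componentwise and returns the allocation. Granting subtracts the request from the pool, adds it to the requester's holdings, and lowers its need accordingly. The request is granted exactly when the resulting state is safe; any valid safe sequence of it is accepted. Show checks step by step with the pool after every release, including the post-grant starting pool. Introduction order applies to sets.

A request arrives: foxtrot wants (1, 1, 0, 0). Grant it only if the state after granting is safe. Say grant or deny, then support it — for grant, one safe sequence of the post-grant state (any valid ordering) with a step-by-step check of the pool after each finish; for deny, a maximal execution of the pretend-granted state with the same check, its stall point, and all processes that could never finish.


GRANT — the state after the grant stays safe, e.g. via echo, alpha, foxtrot, charlie, delta, india.
Key observation: after the grant the pool drops to (1, 2, 3, 2), which still lets echo finish first and unwind the rest.
Check on the post-grant state, step by step:
  pool = (1, 2, 3, 2)
  echo: need (0, 2, 1, 2) fits (1, 2, 3, 2); releases (0, 3, 1, 0), pool now (1, 5, 4, 2)
  alpha: need (1, 5, 1, 2) fits (1, 5, 4, 2); releases (1, 0, 2, 1), pool now (2, 5, 6, 3)
  foxtrot: need (0, 3, 3, 3) fits (2, 5, 6, 3); releases (3, 2, 2, 1), pool now (5, 7, 8, 4)
  charlie: need (2, 0, 2, 1) fits (5, 7, 8, 4); releases (1, 3, 0, 0), pool now (6, 10, 8, 4)
  delta: need (4, 7, 7, 1) fits (6, 10, 8, 4); releases (0, 0, 0, 1), pool now (6, 10, 8, 5)
  india: need (3, 0, 3, 1) fits (6, 10, 8, 5); releases (1, 3, 1, 0), pool now (7, 13, 9, 5)


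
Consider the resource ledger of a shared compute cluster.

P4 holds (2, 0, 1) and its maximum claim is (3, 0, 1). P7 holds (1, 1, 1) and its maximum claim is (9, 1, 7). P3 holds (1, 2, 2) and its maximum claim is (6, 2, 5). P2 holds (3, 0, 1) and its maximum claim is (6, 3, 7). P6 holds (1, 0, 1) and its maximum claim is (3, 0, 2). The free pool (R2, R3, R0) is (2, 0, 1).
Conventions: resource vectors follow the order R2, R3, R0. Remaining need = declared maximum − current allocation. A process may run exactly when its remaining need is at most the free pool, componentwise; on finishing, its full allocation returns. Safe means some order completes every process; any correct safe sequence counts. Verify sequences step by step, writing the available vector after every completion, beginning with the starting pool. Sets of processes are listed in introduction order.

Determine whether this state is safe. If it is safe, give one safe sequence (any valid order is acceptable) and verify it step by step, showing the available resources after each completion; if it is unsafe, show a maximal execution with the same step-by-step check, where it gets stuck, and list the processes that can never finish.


The state is UNSAFE.
Key observation: once P4, P6, P3 finish, the pool peaks at (6, 2, 5) — and every remaining process still needs more R0 than that.
A maximal execution: P4, P6, P3 — then nothing else fits. Step-by-step check:
  pool = (2, 0, 1)
  run P4 (needs (1, 0, 0), free (2, 0, 1)); after release of (2, 0, 1) the pool is (4, 0, 2)
  run P6 (needs (2, 0, 1), free (4, 0, 2)); after release of (1, 0, 1) the pool is (5, 0, 3)
  run P3 (needs (5, 0, 3), free (5, 0, 3)); after release of (1, 2, 2) the pool is (6, 2, 5)
  P7 still needs (8, 0, 6) but only (6, 2, 5) is free — short on R2 and R0
  P2 still needs (3, 3, 6) but only (6, 2, 5) is free — short on R3 and R0
Permanently blocked: P7 and P2.


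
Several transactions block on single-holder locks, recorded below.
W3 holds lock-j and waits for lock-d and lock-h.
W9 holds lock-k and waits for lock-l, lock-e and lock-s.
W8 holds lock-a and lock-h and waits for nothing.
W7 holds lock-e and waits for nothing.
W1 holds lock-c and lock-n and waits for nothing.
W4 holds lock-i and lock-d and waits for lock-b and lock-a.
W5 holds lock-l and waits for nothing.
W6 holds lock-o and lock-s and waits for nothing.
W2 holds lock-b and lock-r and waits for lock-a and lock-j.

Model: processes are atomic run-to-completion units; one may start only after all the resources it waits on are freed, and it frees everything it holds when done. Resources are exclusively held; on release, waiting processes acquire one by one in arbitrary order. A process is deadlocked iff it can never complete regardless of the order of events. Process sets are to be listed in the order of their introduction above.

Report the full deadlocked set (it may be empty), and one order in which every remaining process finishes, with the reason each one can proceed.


The deadlocked set is W3, W4 and W2.
Key observation: nobody on the ring W3 -> W4 -> W2 -> W3 can start until another member finishes, which never happens; no other process is dragged down with it.
The rest can finish in the order W5, W8, W7, W6, W1, W9.
Walking it through:
  W5 waits on nothing -> runs at once and releases lock-l
  W8 waits on nothing -> runs at once and releases lock-a and lock-h
  W7 waits on nothing -> runs at once and releases lock-e
  W6 waits on nothing -> runs at once and releases lock-o and lock-s
  W1 waits on nothing -> runs at once and releases lock-c and lock-n
  W9 waits on lock-l, lock-e and lock-s — all released -> runs and releases lock-k


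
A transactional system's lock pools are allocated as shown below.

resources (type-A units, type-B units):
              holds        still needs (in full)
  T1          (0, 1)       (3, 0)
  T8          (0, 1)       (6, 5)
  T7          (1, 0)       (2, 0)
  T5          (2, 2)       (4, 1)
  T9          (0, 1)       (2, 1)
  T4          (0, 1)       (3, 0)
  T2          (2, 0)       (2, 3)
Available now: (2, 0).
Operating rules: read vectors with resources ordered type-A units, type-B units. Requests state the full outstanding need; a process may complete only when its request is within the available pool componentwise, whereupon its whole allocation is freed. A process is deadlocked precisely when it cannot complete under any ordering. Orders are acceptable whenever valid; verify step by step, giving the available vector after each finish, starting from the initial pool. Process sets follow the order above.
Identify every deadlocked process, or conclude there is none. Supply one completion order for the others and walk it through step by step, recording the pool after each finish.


The deadlocked set is empty.
Key observation: beginning at T7, releases accumulate fast enough that every process eventually fits.
One completion order for the rest: T7, T1, T4, T9, T2, T5, T8. Step-by-step check:
  pool = (2, 0)
  T7: need (2, 0) fits (2, 0); releases (1, 0), pool now (3, 0)
  T1: need (3, 0) fits (3, 0); releases (0, 1), pool now (3, 1)
  T4: need (3, 0) fits (3, 1); releases (0, 1), pool now (3, 2)
  T9: need (2, 1) fits (3, 2); releases (0, 1), pool now (3, 3)
  T2: need (2, 3) fits (3, 3); releases (2, 0), pool now (5, 3)
  T5: need (4, 1) fits (5, 3); releases (2, 2), pool now (7, 5)
  T8: need (6, 5) fits (7, 5); releases (0, 1), pool now (7, 6)


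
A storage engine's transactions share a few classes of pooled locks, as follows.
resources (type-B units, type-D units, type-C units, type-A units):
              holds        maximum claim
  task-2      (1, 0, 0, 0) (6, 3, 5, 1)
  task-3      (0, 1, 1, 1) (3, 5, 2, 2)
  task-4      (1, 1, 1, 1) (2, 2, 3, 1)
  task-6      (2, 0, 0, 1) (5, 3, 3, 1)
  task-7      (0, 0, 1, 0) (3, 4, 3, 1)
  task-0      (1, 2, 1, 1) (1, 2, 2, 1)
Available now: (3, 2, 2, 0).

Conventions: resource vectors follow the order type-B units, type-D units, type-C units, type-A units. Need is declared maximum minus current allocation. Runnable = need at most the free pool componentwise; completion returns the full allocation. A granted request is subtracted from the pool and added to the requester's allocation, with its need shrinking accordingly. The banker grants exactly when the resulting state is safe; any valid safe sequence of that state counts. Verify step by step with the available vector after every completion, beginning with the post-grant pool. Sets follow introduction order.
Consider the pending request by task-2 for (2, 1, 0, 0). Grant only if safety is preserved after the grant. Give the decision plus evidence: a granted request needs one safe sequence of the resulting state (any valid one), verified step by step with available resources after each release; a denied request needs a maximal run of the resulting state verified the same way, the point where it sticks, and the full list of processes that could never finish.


GRANT: granting preserves safety; a valid post-grant sequence is task-0, task-4, task-7, task-6, task-2, task-3.
Key observation: post-grant, (1, 1, 2, 0) remains, and an order beginning with task-0 completes everyone.
Check on the post-grant state, step by step:
  pool = (1, 1, 2, 0)
  task-0 needs (0, 0, 1, 0) <= (1, 1, 2, 0) -> finishes; pool += (1, 2, 1, 1) = (2, 3, 3, 1)
  task-4 needs (1, 1, 2, 0) <= (2, 3, 3, 1) -> finishes; pool += (1, 1, 1, 1) = (3, 4, 4, 2)
  task-7 needs (3, 4, 2, 1) <= (3, 4, 4, 2) -> finishes; pool += (0, 0, 1, 0) = (3, 4, 5, 2)
  task-6 needs (3, 3, 3, 0) <= (3, 4, 5, 2) -> finishes; pool += (2, 0, 0, 1) = (5, 4, 5, 3)
  task-2 needs (3, 2, 5, 1) <= (5, 4, 5, 3) -> finishes; pool += (3, 1, 0, 0) = (8, 5, 5, 3)
  task-3 needs (3, 4, 1, 1) <= (8, 5, 5, 3) -> finishes; pool += (0, 1, 1, 1) = (8, 6, 6, 4)


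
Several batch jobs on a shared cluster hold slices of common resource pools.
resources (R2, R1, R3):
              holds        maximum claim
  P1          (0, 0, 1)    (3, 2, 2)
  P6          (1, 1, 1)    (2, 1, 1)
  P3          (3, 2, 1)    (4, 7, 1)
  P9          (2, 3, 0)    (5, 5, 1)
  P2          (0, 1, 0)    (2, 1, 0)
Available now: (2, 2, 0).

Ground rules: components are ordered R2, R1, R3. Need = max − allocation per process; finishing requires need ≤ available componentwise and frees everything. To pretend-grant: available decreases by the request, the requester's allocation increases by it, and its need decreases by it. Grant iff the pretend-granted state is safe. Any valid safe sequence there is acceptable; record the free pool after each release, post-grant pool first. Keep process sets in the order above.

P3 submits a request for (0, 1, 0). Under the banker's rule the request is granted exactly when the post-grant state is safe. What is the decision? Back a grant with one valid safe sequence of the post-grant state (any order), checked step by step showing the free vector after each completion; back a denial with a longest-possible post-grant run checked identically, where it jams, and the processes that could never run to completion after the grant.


GRANT — the state after the grant stays safe, e.g. via P6, P9, P2, P1, P3.
Key observation: granting shrinks the pool to (2, 1, 0), yet P6 still fits and the chain goes through.
Check on the post-grant state, step by step:
  pool = (2, 1, 0)
  run P6 (needs (1, 0, 0), free (2, 1, 0)); after release of (1, 1, 1) the pool is (3, 2, 1)
  run P9 (needs (3, 2, 1), free (3, 2, 1)); after release of (2, 3, 0) the pool is (5, 5, 1)
  run P2 (needs (2, 0, 0), free (5, 5, 1)); after release of (0, 1, 0) the pool is (5, 6, 1)
  run P1 (needs (3, 2, 1), free (5, 6, 1)); after release of (0, 0, 1) the pool is (5, 6, 2)
  run P3 (needs (1, 4, 0), free (5, 6, 2)); after release of (3, 3, 1) the pool is (8, 9, 3)


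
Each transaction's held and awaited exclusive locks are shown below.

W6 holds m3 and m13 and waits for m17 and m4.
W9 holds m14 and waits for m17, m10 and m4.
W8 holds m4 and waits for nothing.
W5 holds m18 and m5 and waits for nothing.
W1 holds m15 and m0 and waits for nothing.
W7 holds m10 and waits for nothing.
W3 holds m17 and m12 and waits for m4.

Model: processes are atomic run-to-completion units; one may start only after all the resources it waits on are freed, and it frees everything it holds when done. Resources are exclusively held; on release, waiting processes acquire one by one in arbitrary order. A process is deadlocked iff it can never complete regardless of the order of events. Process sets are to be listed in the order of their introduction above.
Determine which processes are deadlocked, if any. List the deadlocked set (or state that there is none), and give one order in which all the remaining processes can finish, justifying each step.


The deadlocked set is empty.
Key observation: although several processes wait, no cycle exists — each chain bottoms out at a free runner.
The rest can finish in the order W7, W8, W3, W1, W6, W5, W9.
Verifying each step:
  run W7 (it waits on nothing); releases m10
  run W8 (it waits on nothing); releases m4
  W3: everything it awaited (m4) is free; runs, freeing m17 and m12
  run W1 (it waits on nothing); releases m15 and m0
  W6: everything it awaited (m17 and m4) is free; runs, freeing m3 and m13
  run W5 (it waits on nothing); releases m18 and m5
  W9: everything it awaited (m17, m10 and m4) is free; runs, freeing m14


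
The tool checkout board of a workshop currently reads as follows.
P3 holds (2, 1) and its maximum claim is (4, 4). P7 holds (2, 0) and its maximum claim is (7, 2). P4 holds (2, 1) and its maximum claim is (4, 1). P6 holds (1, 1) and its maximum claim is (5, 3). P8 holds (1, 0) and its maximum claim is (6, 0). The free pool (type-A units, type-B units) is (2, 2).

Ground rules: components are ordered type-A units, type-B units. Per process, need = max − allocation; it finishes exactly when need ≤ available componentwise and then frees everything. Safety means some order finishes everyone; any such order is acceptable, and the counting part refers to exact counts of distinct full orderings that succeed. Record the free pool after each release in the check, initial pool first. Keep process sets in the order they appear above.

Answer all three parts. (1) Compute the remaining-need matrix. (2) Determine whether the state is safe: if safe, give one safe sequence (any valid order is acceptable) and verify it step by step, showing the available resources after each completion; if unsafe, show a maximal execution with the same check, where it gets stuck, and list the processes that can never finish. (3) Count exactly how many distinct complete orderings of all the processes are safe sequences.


(1) Need matrix, components ordered type-A units, type-B units:
  P3: (2, 3)
  P7: (5, 2)
  P4: (2, 0)
  P6: (4, 2)
  P8: (5, 0)
(2) SAFE, for example via the order P4, P3, P6, P7, P8.
Key observation: the order's first zero-slack moment is P4 ((2, 0) needed, (2, 2) free — a requested resource with nothing to spare).
Check, step by step:
  pool = (2, 2)
  P4 needs (2, 0) <= (2, 2) -> finishes; pool += (2, 1) = (4, 3)
  P3 needs (2, 3) <= (4, 3) -> finishes; pool += (2, 1) = (6, 4)
  P6 needs (4, 2) <= (6, 4) -> finishes; pool += (1, 1) = (7, 5)
  P7 needs (5, 2) <= (7, 5) -> finishes; pool += (2, 0) = (9, 5)
  P8 needs (5, 0) <= (9, 5) -> finishes; pool += (1, 0) = (10, 5)
(3) Exactly 12 of the possible complete orderings are safe sequences.


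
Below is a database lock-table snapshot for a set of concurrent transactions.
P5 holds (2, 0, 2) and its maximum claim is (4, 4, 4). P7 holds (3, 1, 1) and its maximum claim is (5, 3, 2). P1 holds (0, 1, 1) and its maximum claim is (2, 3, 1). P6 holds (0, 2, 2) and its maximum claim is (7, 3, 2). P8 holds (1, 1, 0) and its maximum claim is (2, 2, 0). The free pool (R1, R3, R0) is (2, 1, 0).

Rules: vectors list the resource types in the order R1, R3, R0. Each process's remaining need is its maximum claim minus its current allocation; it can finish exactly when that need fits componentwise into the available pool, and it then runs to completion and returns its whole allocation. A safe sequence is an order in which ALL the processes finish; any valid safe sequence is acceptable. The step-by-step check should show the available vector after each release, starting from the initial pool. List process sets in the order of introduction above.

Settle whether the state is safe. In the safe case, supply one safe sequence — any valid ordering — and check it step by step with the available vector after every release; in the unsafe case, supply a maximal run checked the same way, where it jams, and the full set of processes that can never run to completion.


SAFE. One safe sequence: P8, P1, P7, P5, P6.
Key observation: the first exact fit in this order is P8 — it needs (1, 1, 0) with (2, 1, 0) free, meeting a requested resource to the last unit.
Verifying each step:
  pool = (2, 1, 0)
  run P8 (needs (1, 1, 0), free (2, 1, 0)); after release of (1, 1, 0) the pool is (3, 2, 0)
  run P1 (needs (2, 2, 0), free (3, 2, 0)); after release of (0, 1, 1) the pool is (3, 3, 1)
  run P7 (needs (2, 2, 1), free (3, 3, 1)); after release of (3, 1, 1) the pool is (6, 4, 2)
  run P5 (needs (2, 4, 2), free (6, 4, 2)); after release of (2, 0, 2) the pool is (8, 4, 4)
  run P6 (needs (7, 1, 0), free (8, 4, 4)); after release of (0, 2, 2) the pool is (8, 6, 6)


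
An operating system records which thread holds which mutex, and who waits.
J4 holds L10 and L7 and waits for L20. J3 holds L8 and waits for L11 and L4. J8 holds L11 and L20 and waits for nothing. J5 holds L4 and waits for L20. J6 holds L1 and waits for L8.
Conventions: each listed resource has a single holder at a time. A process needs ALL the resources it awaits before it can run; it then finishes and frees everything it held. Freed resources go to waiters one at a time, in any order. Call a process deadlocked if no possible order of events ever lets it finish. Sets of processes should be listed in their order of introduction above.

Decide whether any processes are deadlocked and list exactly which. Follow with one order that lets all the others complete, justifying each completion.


No process is deadlocked.
Key observation: although several processes wait, no cycle exists — each chain bottoms out at a free runner.
The rest can finish in the order J8, J5, J3, J6, J4.
Verifying each step:
  J8: no waits; runs immediately, freeing L11 and L20
  J5 waits on L20 — all released -> runs and releases L4
  J3 waits on L11 and L4 — all released -> runs and releases L8
  J6 waits on L8 — all released -> runs and releases L1
  J4 waits on L20 — all released -> runs and releases L10 and L7


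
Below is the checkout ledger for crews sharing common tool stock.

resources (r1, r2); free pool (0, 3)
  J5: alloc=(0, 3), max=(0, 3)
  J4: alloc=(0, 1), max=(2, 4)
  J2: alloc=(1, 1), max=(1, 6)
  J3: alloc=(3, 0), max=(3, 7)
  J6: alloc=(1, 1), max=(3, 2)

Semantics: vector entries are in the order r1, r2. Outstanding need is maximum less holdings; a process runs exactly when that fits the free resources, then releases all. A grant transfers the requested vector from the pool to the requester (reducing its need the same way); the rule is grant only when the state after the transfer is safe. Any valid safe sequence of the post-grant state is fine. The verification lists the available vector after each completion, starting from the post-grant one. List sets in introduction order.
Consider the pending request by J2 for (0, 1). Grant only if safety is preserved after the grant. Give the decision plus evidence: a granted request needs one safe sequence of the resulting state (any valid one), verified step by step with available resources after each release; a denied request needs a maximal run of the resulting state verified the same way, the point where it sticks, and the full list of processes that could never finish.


GRANT. The post-grant state is safe; one safe sequence: J5, J2, J3, J4, J6.
Key observation: even at the reduced pool (0, 2), J5 fits immediately, so safety survives the grant.
Check on the post-grant state, step by step:
  pool = (0, 2)
  J5: need (0, 0) fits (0, 2); releases (0, 3), pool now (0, 5)
  J2: need (0, 4) fits (0, 5); releases (1, 2), pool now (1, 7)
  J3: need (0, 7) fits (1, 7); releases (3, 0), pool now (4, 7)
  J4: need (2, 3) fits (4, 7); releases (0, 1), pool now (4, 8)
  J6: need (2, 1) fits (4, 8); releases (1, 1), pool now (5, 9)


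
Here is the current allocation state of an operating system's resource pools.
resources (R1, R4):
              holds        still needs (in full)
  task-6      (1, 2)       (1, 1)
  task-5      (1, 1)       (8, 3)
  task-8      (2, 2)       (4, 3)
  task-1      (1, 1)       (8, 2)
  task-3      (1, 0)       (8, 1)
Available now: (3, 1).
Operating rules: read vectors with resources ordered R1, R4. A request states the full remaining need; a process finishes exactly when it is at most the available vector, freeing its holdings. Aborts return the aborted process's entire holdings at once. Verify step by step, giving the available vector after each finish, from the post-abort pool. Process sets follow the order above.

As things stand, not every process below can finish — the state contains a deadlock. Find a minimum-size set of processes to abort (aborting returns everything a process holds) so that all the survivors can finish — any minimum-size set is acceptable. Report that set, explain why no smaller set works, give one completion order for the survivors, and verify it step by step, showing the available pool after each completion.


Abort task-5 and task-3.
Key observation: the deadlocked task-1 becomes finishable only because task-5 and task-3 released (2, 1); it completes at step 3 below.
No one abort is enough; case by case: task-6 alone leaves task-5 blocked (short on R1); task-5 alone leaves task-1 blocked (short on R1); task-8 alone leaves task-5 blocked (short on R1); task-1 alone leaves task-5 blocked (short on R1); task-3 alone leaves task-5 blocked (short on R1).
One survivor order: task-6, task-8, task-1. Walking it through (post-abort pool first):
  pool = (5, 2)
  run task-6 (needs (1, 1), free (5, 2)); after release of (1, 2) the pool is (6, 4)
  run task-8 (needs (4, 3), free (6, 4)); after release of (2, 2) the pool is (8, 6)
  run task-1 (needs (8, 2), free (8, 6)); after release of (1, 1) the pool is (9, 7)
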